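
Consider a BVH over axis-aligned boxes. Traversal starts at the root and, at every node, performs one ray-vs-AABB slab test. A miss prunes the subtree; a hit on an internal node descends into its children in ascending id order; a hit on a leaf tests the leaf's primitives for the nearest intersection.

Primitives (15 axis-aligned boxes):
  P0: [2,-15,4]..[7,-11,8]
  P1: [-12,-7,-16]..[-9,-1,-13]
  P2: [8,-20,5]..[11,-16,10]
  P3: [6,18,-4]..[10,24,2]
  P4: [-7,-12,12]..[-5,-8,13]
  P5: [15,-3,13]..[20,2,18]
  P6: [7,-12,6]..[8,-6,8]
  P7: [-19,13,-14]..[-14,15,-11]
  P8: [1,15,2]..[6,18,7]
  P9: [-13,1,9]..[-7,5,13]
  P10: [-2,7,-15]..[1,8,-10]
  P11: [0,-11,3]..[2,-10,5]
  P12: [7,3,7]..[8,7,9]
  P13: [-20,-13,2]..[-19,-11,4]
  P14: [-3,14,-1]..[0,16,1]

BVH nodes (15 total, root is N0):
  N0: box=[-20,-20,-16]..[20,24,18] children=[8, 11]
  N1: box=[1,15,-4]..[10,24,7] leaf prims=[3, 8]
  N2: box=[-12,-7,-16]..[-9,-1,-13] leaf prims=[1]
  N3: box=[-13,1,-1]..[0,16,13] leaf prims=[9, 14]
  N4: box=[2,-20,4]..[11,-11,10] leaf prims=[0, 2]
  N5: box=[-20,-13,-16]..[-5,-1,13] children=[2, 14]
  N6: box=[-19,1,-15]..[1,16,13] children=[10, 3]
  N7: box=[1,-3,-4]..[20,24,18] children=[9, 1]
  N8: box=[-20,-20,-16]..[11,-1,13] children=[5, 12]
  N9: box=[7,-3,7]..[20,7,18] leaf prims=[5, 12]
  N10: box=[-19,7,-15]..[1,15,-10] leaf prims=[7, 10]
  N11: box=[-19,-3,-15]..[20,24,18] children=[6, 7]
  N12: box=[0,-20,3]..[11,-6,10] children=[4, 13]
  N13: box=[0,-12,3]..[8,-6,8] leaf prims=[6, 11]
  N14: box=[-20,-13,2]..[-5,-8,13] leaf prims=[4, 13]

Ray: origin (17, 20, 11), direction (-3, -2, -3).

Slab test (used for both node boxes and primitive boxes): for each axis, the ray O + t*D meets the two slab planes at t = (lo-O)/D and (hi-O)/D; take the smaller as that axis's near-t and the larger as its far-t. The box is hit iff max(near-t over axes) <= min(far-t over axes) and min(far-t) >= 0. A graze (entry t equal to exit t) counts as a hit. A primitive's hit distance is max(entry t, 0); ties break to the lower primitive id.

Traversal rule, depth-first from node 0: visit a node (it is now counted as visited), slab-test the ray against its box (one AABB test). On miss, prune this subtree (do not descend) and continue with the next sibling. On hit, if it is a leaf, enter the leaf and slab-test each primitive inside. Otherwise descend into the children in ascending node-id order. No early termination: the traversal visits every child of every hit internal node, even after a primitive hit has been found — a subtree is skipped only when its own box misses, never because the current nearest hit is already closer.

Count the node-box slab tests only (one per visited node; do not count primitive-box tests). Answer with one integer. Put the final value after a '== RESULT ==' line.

Traverse from the root:
N0 x:[-1,37/3] y:[-2,20] z:[-7/3,9] -> hit [-1,9], descend [8, 11]
  N8 x:[2,37/3] y:[21/2,20] z:[-2/3,9] -> miss, prune
  N11 x:[-1,12] y:[-2,23/2] z:[-7/3,26/3] -> hit [-1,26/3], descend [6, 7]
    N6 x:[16/3,12] y:[2,19/2] z:[-2/3,26/3] -> hit [16/3,26/3], descend [3, 10]
      N3 x:[17/3,10] y:[2,19/2] z:[-2/3,4] -> miss, prune
      N10 x:[16/3,12] y:[5/2,13/2] z:[7,26/3] -> miss, prune
    N7 x:[-1,16/3] y:[-2,23/2] z:[-7/3,5] -> hit [-1,5], descend [1, 9]
      N1 x:[7/3,16/3] y:[-2,5/2] z:[4/3,5] -> hit [7/3,5/2] leaf, test {P3(miss), P8(miss)}
      N9 x:[-1,10/3] y:[13/2,23/2] z:[-7/3,4/3] -> miss, prune

order=[0, 8, 11, 6, 3, 10, 7, 1, 9]  |boxes|=9  |leaves|=1  hit=miss

== RESULT ==
9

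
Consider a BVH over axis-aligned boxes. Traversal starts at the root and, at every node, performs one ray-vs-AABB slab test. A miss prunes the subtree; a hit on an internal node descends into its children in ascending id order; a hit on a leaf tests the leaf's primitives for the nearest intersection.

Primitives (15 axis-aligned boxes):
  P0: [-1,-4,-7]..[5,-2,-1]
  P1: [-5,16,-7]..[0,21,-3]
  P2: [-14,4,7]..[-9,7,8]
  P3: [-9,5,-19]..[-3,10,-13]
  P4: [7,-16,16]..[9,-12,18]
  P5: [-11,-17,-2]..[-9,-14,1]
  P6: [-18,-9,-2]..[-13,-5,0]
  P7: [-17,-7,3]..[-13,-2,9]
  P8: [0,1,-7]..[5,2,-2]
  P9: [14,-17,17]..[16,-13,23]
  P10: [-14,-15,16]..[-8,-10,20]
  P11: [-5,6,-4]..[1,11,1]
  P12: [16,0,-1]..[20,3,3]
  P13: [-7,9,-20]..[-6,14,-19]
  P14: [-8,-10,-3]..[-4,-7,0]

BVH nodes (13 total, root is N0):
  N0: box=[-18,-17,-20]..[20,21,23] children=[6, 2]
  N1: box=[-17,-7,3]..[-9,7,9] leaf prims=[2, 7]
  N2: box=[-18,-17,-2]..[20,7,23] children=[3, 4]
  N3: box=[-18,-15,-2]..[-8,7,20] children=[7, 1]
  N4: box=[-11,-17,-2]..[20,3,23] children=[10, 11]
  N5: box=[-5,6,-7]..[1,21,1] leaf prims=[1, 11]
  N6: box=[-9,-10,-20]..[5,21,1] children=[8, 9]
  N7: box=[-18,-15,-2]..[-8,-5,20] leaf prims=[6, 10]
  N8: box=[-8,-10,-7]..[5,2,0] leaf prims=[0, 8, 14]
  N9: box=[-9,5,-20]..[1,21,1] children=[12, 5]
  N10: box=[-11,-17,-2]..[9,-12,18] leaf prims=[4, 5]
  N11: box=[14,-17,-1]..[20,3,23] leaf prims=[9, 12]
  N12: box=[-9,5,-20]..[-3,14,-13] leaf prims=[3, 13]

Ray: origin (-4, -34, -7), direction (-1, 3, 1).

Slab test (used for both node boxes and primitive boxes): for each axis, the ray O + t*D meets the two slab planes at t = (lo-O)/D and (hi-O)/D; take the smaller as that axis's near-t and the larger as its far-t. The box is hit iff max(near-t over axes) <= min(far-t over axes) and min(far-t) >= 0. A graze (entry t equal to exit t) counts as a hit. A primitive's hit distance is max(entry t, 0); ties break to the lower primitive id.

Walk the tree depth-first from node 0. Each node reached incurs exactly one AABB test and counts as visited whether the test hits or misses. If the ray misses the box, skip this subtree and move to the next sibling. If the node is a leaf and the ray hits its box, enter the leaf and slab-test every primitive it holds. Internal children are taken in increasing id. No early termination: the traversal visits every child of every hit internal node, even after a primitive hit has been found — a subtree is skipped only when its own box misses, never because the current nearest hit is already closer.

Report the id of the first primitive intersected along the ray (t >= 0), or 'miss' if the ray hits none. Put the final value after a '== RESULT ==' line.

Traverse from the root:
N0 x:[-24,14] y:[17/3,55/3] z:[-13,30] -> hit [17/3,14], descend [2, 6]
  N2 x:[-24,14] y:[17/3,41/3] z:[5,30] -> hit [17/3,41/3], descend [3, 4]
    N3 x:[4,14] y:[19/3,41/3] z:[5,27] -> hit [19/3,41/3], descend [1, 7]
      N1 x:[5,13] y:[9,41/3] z:[10,16] -> hit [10,13] leaf, test {P2(miss), P7@t=10}
      N7 x:[4,14] y:[19/3,29/3] z:[5,27] -> hit [19/3,29/3] leaf, test {P6(miss), P10(miss)}
    N4 x:[-24,7] y:[17/3,37/3] z:[5,30] -> hit [17/3,7], descend [10, 11]
      N10 x:[-13,7] y:[17/3,22/3] z:[5,25] -> hit [17/3,7] leaf, test {P4(miss), P5@t=17/3}
      N11 x:[-24,-18] y:[17/3,37/3] z:[6,30] -> miss, prune
  N6 x:[-9,5] y:[8,55/3] z:[-13,8] -> miss, prune

Visited [0, 2, 3, 1, 7, 4, 10, 11, 6]. Tests: 9 box, 3 leaf. Nearest: P5.

== RESULT ==
5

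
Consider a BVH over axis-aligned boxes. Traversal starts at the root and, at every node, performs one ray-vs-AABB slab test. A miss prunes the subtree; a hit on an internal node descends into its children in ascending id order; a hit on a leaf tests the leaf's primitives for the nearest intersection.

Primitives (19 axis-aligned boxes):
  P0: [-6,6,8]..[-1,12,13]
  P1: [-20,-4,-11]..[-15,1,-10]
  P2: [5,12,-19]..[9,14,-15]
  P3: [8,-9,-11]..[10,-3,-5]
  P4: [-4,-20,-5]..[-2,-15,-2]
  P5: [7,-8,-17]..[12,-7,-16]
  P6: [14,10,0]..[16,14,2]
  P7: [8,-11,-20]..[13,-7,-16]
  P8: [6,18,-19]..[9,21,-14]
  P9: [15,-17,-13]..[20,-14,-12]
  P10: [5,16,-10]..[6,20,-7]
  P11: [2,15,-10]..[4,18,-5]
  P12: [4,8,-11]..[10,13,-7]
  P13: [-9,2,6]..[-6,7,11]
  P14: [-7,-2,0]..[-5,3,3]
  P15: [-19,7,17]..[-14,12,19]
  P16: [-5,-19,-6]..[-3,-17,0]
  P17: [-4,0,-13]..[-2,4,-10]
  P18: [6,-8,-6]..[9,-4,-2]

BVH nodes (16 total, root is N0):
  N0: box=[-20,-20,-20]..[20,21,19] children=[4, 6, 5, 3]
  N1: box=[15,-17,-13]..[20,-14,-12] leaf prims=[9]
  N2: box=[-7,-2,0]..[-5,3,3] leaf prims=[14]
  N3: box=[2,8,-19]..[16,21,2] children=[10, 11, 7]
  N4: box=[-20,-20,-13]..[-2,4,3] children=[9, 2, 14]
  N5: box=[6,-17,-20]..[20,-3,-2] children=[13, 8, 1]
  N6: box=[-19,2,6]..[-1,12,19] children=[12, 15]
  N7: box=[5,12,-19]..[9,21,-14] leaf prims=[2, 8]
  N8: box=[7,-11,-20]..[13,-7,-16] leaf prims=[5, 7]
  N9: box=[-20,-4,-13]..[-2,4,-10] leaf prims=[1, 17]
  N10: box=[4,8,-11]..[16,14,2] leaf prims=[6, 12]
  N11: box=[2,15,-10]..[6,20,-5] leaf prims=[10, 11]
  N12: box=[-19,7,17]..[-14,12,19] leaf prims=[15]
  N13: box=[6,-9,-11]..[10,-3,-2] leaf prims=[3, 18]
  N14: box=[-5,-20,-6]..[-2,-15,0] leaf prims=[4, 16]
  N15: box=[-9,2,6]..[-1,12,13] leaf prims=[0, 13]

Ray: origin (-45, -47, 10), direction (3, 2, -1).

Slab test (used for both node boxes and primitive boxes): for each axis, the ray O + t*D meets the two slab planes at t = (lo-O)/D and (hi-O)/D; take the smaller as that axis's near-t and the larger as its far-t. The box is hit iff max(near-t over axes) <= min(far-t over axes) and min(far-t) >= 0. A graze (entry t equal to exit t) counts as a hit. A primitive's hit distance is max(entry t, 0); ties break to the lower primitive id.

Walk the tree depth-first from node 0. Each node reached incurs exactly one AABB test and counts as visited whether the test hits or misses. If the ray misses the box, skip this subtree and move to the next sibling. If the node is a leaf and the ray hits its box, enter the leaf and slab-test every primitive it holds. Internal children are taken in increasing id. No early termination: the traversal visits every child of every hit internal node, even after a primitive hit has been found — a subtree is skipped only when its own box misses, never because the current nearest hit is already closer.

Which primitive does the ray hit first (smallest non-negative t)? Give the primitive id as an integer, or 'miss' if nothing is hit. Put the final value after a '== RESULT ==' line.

Walk:
N0 x:[25/3,65/3] y:[27/2,34] z:[-9,30] -> hit [27/2,65/3], descend [3, 4, 5, 6]
  N3 x:[47/3,61/3] y:[55/2,34] z:[8,29] -> miss, prune
  N4 x:[25/3,43/3] y:[27/2,51/2] z:[7,23] -> hit [27/2,43/3], descend [2, 9, 14]
    N2 x:[38/3,40/3] y:[45/2,25] z:[7,10] -> miss, prune
    N9 x:[25/3,43/3] y:[43/2,51/2] z:[20,23] -> miss, prune
    N14 x:[40/3,43/3] y:[27/2,16] z:[10,16] -> hit [27/2,43/3] leaf, test {P4@t=41/3, P16@t=14}
  N5 x:[17,65/3] y:[15,22] z:[12,30] -> hit [17,65/3], descend [1, 8, 13]
    N1 x:[20,65/3] y:[15,33/2] z:[22,23] -> miss, prune
    N8 x:[52/3,58/3] y:[18,20] z:[26,30] -> miss, prune
    N13 x:[17,55/3] y:[19,22] z:[12,21] -> miss, prune
  N6 x:[26/3,44/3] y:[49/2,59/2] z:[-9,4] -> miss, prune

Summary -> nodes [0, 3, 4, 2, 9, 14, 5, 1, 8, 13, 6]; box-tests=11; leaf-entries=1; first=P4

== RESULT ==
4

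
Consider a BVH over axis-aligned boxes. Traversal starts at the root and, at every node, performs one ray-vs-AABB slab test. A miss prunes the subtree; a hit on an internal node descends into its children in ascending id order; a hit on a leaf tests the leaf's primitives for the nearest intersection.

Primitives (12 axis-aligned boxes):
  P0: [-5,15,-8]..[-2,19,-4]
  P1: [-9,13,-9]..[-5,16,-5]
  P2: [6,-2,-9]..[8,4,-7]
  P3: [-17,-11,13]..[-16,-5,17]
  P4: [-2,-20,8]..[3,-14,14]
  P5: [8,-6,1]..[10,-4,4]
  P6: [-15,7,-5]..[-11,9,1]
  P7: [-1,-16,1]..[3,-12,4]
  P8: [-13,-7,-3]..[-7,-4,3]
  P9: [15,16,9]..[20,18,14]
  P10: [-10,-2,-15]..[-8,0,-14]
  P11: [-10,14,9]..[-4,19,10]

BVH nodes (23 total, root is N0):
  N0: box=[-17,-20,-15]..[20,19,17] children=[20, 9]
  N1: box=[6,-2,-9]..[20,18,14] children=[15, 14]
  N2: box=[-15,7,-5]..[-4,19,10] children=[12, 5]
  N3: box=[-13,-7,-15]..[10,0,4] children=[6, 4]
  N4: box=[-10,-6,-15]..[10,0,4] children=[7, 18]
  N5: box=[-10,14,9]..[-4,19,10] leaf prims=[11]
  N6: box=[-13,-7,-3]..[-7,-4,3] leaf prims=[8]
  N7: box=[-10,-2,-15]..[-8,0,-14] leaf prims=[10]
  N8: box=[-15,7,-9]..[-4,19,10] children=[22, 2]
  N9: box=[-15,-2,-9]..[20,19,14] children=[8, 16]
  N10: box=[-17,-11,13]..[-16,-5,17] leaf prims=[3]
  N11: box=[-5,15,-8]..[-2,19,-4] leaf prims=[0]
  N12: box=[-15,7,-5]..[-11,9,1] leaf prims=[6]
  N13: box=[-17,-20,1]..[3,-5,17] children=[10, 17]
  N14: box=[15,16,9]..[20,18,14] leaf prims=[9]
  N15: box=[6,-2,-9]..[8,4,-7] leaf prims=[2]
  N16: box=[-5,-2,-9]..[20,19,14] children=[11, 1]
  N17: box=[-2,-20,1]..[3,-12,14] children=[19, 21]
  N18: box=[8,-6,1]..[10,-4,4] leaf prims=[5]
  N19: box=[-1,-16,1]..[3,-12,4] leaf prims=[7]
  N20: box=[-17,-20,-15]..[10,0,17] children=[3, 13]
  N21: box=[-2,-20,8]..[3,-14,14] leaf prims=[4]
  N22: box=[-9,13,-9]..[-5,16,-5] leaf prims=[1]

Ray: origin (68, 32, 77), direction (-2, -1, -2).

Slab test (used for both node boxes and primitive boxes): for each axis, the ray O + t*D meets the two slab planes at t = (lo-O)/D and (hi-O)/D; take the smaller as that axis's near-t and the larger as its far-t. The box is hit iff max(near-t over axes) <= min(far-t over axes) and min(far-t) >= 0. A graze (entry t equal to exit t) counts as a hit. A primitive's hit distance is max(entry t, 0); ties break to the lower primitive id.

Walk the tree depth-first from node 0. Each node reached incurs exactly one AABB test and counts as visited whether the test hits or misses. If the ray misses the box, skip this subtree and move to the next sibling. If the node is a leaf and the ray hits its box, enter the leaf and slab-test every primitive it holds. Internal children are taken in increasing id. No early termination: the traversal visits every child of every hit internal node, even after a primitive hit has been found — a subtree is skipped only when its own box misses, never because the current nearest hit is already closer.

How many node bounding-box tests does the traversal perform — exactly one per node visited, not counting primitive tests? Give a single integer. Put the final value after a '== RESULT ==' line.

Traverse from the root:
N0 x:[24,85/2] y:[13,52] z:[30,46] -> hit [30,85/2], descend [9, 20]
  N9 x:[24,83/2] y:[13,34] z:[63/2,43] -> hit [63/2,34], descend [8, 16]
    N8 x:[36,83/2] y:[13,25] z:[67/2,43] -> miss, prune
    N16 x:[24,73/2] y:[13,34] z:[63/2,43] -> hit [63/2,34], descend [1, 11]
      N1 x:[24,31] y:[14,34] z:[63/2,43] -> miss, prune
      N11 x:[35,73/2] y:[13,17] z:[81/2,85/2] -> miss, prune
  N20 x:[29,85/2] y:[32,52] z:[30,46] -> hit [32,85/2], descend [3, 13]
    N3 x:[29,81/2] y:[32,39] z:[73/2,46] -> hit [73/2,39], descend [4, 6]
      N4 x:[29,39] y:[32,38] z:[73/2,46] -> hit [73/2,38], descend [7, 18]
        N7 x:[38,39] y:[32,34] z:[91/2,46] -> miss, prune
        N18 x:[29,30] y:[36,38] z:[73/2,38] -> miss, prune
      N6 x:[75/2,81/2] y:[36,39] z:[37,40] -> hit [75/2,39] leaf, test {P8@t=75/2}
    N13 x:[65/2,85/2] y:[37,52] z:[30,38] -> hit [37,38], descend [10, 17]
      N10 x:[42,85/2] y:[37,43] z:[30,32] -> miss, prune
      N17 x:[65/2,35] y:[44,52] z:[63/2,38] -> miss, prune

Summary -> nodes [0, 9, 8, 16, 1, 11, 20, 3, 4, 7, 18, 6, 13, 10, 17]; box-tests=15; leaf-entries=1; first=P8

== RESULT ==
15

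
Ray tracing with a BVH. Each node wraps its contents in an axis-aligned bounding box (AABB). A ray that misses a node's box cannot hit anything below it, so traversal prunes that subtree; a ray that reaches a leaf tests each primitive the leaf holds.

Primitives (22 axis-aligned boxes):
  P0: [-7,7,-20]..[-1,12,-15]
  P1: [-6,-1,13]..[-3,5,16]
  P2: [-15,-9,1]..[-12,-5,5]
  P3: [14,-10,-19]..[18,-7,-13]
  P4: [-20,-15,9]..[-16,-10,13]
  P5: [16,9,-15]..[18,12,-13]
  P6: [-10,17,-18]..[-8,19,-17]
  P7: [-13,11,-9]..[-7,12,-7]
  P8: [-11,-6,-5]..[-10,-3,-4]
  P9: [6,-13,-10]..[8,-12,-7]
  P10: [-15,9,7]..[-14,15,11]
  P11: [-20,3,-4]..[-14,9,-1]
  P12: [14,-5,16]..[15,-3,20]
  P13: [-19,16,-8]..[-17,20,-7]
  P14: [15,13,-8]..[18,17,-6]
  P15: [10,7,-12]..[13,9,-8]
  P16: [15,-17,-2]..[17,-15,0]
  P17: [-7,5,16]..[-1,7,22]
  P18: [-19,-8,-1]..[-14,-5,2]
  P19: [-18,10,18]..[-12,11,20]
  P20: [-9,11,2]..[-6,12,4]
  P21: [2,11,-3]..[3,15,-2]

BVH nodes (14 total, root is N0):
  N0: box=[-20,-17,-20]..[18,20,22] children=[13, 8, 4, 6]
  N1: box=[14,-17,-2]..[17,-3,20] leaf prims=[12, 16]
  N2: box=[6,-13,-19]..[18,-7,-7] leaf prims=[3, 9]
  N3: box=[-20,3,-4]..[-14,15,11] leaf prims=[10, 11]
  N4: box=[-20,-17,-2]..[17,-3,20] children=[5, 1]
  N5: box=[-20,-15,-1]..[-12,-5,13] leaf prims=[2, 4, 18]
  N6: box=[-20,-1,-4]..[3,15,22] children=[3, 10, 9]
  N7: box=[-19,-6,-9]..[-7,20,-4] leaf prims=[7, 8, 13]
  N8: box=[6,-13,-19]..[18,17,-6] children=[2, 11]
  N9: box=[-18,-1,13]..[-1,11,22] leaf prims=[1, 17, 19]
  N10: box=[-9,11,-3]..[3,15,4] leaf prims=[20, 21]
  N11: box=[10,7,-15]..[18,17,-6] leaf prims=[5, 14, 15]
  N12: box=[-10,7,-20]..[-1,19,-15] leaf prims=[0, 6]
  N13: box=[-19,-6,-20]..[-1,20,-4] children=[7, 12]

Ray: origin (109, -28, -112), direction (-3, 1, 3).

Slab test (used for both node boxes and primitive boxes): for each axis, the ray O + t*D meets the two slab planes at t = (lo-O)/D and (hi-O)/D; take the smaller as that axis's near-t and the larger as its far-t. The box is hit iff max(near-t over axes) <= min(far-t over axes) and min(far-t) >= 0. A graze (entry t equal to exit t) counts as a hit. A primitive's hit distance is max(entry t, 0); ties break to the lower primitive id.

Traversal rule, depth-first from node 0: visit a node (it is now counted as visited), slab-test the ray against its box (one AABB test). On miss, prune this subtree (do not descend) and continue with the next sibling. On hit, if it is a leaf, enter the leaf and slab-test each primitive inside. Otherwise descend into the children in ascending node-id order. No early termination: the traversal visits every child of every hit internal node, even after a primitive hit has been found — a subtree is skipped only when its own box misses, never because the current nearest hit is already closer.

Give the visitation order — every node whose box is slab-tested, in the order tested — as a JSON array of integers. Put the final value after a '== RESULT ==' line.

Trace the traversal:
N0 x:[91/3,43] y:[11,48] z:[92/3,134/3] -> hit [92/3,43], descend [4, 6, 8, 13]
  N4 x:[92/3,43] y:[11,25] z:[110/3,44] -> miss, prune
  N6 x:[106/3,43] y:[27,43] z:[36,134/3] -> hit [36,43], descend [3, 9, 10]
    N3 x:[41,43] y:[31,43] z:[36,41] -> hit [41,41] leaf, test {P10@t=41, P11(miss)}
    N9 x:[110/3,127/3] y:[27,39] z:[125/3,134/3] -> miss, prune
    N10 x:[106/3,118/3] y:[39,43] z:[109/3,116/3] -> miss, prune
  N8 x:[91/3,103/3] y:[15,45] z:[31,106/3] -> hit [31,103/3], descend [2, 11]
    N2 x:[91/3,103/3] y:[15,21] z:[31,35] -> miss, prune
    N11 x:[91/3,33] y:[35,45] z:[97/3,106/3] -> miss, prune
  N13 x:[110/3,128/3] y:[22,48] z:[92/3,36] -> miss, prune

Summary -> nodes [0, 4, 6, 3, 9, 10, 8, 2, 11, 13]; box-tests=10; leaf-entries=1; first=P10

== RESULT ==
[0, 4, 6, 3, 9, 10, 8, 2, 11, 13]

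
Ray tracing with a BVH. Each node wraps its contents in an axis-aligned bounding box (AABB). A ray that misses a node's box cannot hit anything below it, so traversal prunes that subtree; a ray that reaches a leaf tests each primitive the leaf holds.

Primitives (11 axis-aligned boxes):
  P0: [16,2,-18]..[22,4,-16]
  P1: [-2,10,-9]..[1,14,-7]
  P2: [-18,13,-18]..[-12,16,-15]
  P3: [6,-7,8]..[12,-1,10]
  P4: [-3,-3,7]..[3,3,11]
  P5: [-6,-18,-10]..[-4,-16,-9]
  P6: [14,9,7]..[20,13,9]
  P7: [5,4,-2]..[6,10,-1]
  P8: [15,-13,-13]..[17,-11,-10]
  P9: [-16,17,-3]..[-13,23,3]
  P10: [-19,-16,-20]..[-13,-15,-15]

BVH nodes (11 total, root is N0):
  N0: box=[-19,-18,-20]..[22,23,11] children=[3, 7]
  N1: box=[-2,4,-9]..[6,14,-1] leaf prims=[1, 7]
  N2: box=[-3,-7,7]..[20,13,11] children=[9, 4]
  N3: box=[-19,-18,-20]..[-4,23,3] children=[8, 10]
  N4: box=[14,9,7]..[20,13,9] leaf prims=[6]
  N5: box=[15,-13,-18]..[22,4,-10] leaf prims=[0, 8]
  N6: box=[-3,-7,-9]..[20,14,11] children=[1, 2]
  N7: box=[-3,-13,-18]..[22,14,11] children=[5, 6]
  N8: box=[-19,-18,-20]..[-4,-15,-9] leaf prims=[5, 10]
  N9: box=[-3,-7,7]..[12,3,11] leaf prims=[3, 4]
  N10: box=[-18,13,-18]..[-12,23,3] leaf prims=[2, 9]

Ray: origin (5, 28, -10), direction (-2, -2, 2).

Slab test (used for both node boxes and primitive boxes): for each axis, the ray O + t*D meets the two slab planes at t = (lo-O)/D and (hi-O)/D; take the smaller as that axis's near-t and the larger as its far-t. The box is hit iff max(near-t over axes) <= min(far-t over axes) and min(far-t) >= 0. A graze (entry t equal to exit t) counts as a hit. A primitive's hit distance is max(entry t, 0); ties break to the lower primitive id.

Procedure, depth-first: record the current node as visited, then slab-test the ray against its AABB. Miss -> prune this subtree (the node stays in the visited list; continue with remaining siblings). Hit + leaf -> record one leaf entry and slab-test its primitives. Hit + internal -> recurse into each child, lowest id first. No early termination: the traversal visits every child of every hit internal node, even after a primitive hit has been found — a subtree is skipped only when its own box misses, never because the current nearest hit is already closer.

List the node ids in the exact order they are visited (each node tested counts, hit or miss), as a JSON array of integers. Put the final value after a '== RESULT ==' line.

Traverse from the root:
N0 x:[-17/2,12] y:[5/2,23] z:[-5,21/2] -> hit [5/2,21/2], descend [3, 7]
  N3 x:[9/2,12] y:[5/2,23] z:[-5,13/2] -> hit [9/2,13/2], descend [8, 10]
    N8 x:[9/2,12] y:[43/2,23] z:[-5,1/2] -> miss, prune
    N10 x:[17/2,23/2] y:[5/2,15/2] z:[-4,13/2] -> miss, prune
  N7 x:[-17/2,4] y:[7,41/2] z:[-4,21/2] -> miss, prune

5 AABB tests over nodes [0, 3, 8, 10, 7]; 0 leaves entered; closest miss.

== RESULT ==
[0, 3, 8, 10, 7]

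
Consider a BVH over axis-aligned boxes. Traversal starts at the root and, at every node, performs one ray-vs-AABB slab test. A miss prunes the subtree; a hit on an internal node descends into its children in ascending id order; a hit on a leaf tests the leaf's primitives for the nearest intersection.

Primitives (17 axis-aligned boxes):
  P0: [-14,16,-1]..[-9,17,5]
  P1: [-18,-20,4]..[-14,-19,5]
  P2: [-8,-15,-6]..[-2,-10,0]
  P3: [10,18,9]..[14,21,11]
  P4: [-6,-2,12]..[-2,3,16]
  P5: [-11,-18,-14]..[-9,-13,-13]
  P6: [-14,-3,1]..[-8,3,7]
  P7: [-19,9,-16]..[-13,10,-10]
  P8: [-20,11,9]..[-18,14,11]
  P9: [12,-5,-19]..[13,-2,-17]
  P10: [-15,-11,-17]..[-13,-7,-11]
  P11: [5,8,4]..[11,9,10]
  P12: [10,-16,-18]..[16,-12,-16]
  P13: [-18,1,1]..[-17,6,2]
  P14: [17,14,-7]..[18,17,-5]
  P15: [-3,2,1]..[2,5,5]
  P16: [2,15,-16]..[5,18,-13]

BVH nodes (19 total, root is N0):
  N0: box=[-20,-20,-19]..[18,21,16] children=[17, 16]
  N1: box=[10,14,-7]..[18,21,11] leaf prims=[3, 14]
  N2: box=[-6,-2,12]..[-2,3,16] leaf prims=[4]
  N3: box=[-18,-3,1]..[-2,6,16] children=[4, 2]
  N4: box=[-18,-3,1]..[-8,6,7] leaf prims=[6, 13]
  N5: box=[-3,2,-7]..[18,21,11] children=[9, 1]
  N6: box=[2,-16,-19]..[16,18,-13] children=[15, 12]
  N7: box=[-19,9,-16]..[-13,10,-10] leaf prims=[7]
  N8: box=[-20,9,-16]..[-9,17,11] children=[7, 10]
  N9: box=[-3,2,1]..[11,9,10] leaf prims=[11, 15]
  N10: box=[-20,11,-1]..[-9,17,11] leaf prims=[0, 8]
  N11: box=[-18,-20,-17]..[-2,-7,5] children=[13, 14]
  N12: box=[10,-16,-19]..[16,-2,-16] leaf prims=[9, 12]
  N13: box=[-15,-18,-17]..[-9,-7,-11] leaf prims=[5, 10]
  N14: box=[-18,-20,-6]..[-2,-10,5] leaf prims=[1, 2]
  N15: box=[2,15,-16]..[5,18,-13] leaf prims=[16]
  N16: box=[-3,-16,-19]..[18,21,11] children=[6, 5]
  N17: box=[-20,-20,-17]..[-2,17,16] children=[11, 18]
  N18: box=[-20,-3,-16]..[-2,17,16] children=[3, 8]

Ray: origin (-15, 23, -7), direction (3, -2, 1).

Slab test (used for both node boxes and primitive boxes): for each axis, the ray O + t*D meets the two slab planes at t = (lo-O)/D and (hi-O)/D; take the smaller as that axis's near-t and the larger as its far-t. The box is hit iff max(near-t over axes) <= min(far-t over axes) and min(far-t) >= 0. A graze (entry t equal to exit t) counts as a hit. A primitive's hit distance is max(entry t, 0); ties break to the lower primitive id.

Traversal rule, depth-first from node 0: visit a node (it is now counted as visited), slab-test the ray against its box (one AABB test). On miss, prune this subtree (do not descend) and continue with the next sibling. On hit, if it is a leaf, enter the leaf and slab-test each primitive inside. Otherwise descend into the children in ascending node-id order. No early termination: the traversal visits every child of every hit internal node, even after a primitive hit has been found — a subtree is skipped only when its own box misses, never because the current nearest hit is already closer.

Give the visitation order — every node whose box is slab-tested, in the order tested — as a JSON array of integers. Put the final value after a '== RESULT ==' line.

Traverse from the root:
N0 x:[-5/3,11] y:[1,43/2] z:[-12,23] -> hit [1,11], descend [16, 17]
  N16 x:[4,11] y:[1,39/2] z:[-12,18] -> hit [4,11], descend [5, 6]
    N5 x:[4,11] y:[1,21/2] z:[0,18] -> hit [4,21/2], descend [1, 9]
      N1 x:[25/3,11] y:[1,9/2] z:[0,18] -> miss, prune
      N9 x:[4,26/3] y:[7,21/2] z:[8,17] -> hit [8,26/3] leaf, test {P11(miss), P15(miss)}
    N6 x:[17/3,31/3] y:[5/2,39/2] z:[-12,-6] -> miss, prune
  N17 x:[-5/3,13/3] y:[3,43/2] z:[-10,23] -> hit [3,13/3], descend [11, 18]
    N11 x:[-1,13/3] y:[15,43/2] z:[-10,12] -> miss, prune
    N18 x:[-5/3,13/3] y:[3,13] z:[-9,23] -> hit [3,13/3], descend [3, 8]
      N3 x:[-1,13/3] y:[17/2,13] z:[8,23] -> miss, prune
      N8 x:[-5/3,2] y:[3,7] z:[-9,18] -> miss, prune

Visited [0, 16, 5, 1, 9, 6, 17, 11, 18, 3, 8]. Tests: 11 box, 1 leaf. Nearest: miss.

== RESULT ==
[0, 16, 5, 1, 9, 6, 17, 11, 18, 3, 8]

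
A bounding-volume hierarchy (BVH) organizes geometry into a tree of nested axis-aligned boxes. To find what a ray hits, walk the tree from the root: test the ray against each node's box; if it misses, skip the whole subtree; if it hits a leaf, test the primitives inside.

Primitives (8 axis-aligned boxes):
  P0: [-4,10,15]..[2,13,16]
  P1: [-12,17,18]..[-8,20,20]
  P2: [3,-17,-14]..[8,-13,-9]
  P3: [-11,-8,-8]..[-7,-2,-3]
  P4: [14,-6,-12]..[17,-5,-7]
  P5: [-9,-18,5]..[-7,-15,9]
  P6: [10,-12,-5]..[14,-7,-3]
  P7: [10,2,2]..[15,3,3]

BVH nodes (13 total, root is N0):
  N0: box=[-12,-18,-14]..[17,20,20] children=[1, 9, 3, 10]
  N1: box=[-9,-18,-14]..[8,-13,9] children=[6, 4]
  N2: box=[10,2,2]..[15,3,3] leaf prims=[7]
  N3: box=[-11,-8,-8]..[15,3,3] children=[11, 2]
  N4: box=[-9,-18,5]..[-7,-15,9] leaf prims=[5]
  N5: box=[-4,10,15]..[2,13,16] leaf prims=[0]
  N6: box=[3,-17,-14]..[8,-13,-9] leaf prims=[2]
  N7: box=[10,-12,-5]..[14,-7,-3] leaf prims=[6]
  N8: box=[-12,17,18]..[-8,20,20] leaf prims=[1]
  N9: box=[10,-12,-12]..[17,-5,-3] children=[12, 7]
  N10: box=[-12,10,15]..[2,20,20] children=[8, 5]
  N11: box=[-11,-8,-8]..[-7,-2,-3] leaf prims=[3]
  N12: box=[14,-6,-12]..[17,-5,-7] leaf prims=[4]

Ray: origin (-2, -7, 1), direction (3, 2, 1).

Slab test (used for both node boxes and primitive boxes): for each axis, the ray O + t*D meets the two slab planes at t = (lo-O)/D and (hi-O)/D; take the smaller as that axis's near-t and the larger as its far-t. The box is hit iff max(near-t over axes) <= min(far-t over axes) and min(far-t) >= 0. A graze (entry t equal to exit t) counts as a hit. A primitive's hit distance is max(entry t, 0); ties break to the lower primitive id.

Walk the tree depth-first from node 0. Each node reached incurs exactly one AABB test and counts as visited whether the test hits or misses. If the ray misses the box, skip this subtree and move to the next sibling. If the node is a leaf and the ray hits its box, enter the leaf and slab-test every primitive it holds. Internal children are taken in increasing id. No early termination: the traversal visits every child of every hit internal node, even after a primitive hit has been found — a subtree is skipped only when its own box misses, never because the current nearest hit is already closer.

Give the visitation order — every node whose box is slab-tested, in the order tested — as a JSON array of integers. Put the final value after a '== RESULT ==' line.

Trace the traversal:
N0 x:[-10/3,19/3] y:[-11/2,27/2] z:[-15,19] -> hit [-10/3,19/3], descend [1, 3, 9, 10]
  N1 x:[-7/3,10/3] y:[-11/2,-3] z:[-15,8] -> miss, prune
  N3 x:[-3,17/3] y:[-1/2,5] z:[-9,2] -> hit [-1/2,2], descend [2, 11]
    N2 x:[4,17/3] y:[9/2,5] z:[1,2] -> miss, prune
    N11 x:[-3,-5/3] y:[-1/2,5/2] z:[-9,-4] -> miss, prune
  N9 x:[4,19/3] y:[-5/2,1] z:[-13,-4] -> miss, prune
  N10 x:[-10/3,4/3] y:[17/2,27/2] z:[14,19] -> miss, prune

order=[0, 1, 3, 2, 11, 9, 10]  |boxes|=7  |leaves|=0  hit=miss

== RESULT ==
[0, 1, 3, 2, 11, 9, 10]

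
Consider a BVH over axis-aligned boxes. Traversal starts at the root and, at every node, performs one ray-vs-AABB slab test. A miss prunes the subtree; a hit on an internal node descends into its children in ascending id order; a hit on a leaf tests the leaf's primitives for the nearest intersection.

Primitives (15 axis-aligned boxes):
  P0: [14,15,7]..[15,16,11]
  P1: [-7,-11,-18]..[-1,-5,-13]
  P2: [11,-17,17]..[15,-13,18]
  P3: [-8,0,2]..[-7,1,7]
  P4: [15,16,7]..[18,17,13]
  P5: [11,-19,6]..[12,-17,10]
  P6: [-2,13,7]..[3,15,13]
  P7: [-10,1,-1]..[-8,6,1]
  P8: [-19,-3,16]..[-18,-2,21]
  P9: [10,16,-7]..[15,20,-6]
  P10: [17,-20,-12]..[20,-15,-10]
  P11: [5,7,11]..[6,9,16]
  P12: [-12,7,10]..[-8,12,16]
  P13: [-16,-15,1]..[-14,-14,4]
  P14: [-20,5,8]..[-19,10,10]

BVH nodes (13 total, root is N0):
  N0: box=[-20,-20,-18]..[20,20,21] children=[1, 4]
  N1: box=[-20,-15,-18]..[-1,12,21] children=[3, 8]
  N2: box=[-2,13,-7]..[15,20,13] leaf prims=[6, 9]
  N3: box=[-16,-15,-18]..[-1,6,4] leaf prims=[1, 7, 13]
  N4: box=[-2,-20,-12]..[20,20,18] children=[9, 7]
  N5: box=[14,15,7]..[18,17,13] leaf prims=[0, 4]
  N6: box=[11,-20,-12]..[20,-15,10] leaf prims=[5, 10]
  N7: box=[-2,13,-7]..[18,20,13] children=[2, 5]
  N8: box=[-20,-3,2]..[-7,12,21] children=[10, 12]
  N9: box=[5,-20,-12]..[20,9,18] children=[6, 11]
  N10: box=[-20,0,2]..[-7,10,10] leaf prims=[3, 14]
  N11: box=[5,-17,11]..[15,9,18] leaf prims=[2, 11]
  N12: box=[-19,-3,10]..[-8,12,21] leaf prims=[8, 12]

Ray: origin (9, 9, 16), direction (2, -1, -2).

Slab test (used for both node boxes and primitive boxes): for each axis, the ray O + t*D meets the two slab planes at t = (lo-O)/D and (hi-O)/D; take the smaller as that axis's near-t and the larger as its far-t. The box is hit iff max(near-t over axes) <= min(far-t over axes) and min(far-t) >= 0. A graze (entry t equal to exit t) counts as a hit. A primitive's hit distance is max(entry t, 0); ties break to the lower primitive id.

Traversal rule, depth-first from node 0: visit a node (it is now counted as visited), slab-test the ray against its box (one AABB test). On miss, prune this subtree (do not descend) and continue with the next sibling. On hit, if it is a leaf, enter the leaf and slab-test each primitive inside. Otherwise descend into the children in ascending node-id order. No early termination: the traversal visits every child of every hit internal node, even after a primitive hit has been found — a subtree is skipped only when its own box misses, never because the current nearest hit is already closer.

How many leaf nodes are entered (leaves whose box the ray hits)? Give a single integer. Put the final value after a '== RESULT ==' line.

Trace the traversal:
N0 x:[-29/2,11/2] y:[-11,29] z:[-5/2,17] -> hit [-5/2,11/2], descend [1, 4]
  N1 x:[-29/2,-5] y:[-3,24] z:[-5/2,17] -> miss, prune
  N4 x:[-11/2,11/2] y:[-11,29] z:[-1,14] -> hit [-1,11/2], descend [7, 9]
    N7 x:[-11/2,9/2] y:[-11,-4] z:[3/2,23/2] -> miss, prune
    N9 x:[-2,11/2] y:[0,29] z:[-1,14] -> hit [0,11/2], descend [6, 11]
      N6 x:[1,11/2] y:[24,29] z:[3,14] -> miss, prune
      N11 x:[-2,3] y:[0,26] z:[-1,5/2] -> hit [0,5/2] leaf, test {P2(miss), P11(miss)}

7 AABB tests over nodes [0, 1, 4, 7, 9, 6, 11]; 1 leaf entered; closest miss.

== RESULT ==
1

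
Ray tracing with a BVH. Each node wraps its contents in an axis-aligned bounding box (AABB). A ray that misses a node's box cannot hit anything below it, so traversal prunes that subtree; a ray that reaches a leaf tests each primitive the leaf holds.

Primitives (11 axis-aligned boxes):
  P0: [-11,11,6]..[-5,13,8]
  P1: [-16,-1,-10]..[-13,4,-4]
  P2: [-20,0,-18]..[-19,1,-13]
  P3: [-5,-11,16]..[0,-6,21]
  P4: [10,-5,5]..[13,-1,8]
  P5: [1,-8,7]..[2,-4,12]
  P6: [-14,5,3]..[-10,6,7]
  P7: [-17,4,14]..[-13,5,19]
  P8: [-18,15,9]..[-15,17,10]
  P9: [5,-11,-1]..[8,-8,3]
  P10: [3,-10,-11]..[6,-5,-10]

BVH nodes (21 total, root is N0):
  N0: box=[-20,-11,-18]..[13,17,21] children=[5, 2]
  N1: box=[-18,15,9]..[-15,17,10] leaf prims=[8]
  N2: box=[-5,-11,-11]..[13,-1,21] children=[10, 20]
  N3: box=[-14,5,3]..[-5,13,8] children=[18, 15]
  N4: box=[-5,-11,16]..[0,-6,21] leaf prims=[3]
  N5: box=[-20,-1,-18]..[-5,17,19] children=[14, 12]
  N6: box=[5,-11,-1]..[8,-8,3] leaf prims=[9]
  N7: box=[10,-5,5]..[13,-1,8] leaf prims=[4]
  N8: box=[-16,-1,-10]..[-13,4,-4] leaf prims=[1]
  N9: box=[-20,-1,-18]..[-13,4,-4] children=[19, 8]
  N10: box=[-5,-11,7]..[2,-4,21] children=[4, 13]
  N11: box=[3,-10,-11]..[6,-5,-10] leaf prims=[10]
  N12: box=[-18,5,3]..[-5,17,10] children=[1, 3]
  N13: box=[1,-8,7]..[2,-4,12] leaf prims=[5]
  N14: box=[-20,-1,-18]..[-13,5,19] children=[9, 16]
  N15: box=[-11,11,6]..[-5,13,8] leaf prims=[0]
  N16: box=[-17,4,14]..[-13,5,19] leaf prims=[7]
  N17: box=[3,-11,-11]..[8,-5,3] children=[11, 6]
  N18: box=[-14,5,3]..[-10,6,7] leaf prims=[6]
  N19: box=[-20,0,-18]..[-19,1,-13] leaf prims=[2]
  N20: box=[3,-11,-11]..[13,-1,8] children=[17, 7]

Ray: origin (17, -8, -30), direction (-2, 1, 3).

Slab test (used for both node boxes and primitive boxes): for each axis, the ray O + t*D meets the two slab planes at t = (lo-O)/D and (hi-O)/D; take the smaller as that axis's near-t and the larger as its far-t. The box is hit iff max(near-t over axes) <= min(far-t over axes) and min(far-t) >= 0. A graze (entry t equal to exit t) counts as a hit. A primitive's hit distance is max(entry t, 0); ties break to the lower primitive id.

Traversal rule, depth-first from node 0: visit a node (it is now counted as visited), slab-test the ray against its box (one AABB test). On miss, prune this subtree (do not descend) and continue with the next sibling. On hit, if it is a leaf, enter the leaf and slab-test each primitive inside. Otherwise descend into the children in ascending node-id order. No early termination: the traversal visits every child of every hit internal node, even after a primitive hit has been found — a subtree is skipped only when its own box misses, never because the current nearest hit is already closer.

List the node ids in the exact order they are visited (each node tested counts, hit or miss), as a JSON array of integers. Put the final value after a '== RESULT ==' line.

Walk:
N0 x:[2,37/2] y:[-3,25] z:[4,17] -> hit [4,17], descend [2, 5]
  N2 x:[2,11] y:[-3,7] z:[19/3,17] -> hit [19/3,7], descend [10, 20]
    N10 x:[15/2,11] y:[-3,4] z:[37/3,17] -> miss, prune
    N20 x:[2,7] y:[-3,7] z:[19/3,38/3] -> hit [19/3,7], descend [7, 17]
      N7 x:[2,7/2] y:[3,7] z:[35/3,38/3] -> miss, prune
      N17 x:[9/2,7] y:[-3,3] z:[19/3,11] -> miss, prune
  N5 x:[11,37/2] y:[7,25] z:[4,49/3] -> hit [11,49/3], descend [12, 14]
    N12 x:[11,35/2] y:[13,25] z:[11,40/3] -> hit [13,40/3], descend [1, 3]
      N1 x:[16,35/2] y:[23,25] z:[13,40/3] -> miss, prune
      N3 x:[11,31/2] y:[13,21] z:[11,38/3] -> miss, prune
    N14 x:[15,37/2] y:[7,13] z:[4,49/3] -> miss, prune

Summary -> nodes [0, 2, 10, 20, 7, 17, 5, 12, 1, 3, 14]; box-tests=11; leaf-entries=0; first=miss

== RESULT ==
[0, 2, 10, 20, 7, 17, 5, 12, 1, 3, 14]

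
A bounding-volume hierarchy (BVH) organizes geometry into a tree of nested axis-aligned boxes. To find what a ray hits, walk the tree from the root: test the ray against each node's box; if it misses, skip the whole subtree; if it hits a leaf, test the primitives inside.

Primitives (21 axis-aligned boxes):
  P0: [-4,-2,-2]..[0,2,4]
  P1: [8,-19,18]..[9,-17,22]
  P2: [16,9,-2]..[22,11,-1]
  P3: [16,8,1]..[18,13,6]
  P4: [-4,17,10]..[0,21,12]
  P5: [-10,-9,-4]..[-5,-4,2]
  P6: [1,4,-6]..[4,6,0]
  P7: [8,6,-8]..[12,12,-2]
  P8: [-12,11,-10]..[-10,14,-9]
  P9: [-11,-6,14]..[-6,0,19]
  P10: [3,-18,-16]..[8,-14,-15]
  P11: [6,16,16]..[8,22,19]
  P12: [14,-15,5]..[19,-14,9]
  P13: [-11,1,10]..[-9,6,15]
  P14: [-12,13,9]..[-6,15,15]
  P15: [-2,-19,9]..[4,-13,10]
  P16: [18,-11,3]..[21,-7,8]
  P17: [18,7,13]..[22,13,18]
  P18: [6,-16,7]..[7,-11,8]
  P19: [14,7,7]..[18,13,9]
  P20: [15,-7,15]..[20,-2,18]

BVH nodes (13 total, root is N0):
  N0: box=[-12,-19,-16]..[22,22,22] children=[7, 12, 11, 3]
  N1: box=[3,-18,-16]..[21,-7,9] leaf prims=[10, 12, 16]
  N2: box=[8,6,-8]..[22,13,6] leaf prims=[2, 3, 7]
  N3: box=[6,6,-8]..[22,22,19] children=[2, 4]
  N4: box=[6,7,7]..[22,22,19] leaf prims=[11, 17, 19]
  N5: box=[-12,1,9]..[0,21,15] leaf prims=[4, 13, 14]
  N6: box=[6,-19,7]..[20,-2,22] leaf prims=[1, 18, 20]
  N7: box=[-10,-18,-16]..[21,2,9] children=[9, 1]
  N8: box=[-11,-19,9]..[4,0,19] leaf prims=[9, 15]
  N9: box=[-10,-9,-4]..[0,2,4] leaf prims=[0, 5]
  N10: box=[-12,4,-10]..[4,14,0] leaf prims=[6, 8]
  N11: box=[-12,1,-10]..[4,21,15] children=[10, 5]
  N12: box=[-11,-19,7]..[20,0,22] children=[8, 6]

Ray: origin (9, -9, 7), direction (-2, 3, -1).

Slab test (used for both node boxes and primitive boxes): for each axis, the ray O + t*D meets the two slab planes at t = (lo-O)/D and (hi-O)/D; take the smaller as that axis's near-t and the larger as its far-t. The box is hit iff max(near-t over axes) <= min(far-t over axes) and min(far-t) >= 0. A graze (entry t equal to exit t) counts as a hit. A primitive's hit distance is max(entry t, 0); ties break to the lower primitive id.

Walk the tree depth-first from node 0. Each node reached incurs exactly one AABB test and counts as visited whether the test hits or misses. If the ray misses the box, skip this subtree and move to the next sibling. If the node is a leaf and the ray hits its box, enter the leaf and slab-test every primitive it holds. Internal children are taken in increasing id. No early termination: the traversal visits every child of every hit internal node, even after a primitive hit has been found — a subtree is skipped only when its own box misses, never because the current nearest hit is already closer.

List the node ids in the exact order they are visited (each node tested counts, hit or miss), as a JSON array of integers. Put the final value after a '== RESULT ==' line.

Traverse from the root:
N0 x:[-13/2,21/2] y:[-10/3,31/3] z:[-15,23] -> hit [-10/3,31/3], descend [3, 7, 11, 12]
  N3 x:[-13/2,3/2] y:[5,31/3] z:[-12,15] -> miss, prune
  N7 x:[-6,19/2] y:[-3,11/3] z:[-2,23] -> hit [-2,11/3], descend [1, 9]
    N1 x:[-6,3] y:[-3,2/3] z:[-2,23] -> hit [-2,2/3] leaf, test {P10(miss), P12(miss), P16(miss)}
    N9 x:[9/2,19/2] y:[0,11/3] z:[3,11] -> miss, prune
  N11 x:[5/2,21/2] y:[10/3,10] z:[-8,17] -> hit [10/3,10], descend [5, 10]
    N5 x:[9/2,21/2] y:[10/3,10] z:[-8,-2] -> miss, prune
    N10 x:[5/2,21/2] y:[13/3,23/3] z:[7,17] -> hit [7,23/3] leaf, test {P6(miss), P8(miss)}
  N12 x:[-11/2,10] y:[-10/3,3] z:[-15,0] -> hit [-10/3,0], descend [6, 8]
    N6 x:[-11/2,3/2] y:[-10/3,7/3] z:[-15,0] -> hit [-10/3,0] leaf, test {P1(miss), P18(miss), P20(miss)}
    N8 x:[5/2,10] y:[-10/3,3] z:[-12,-2] -> miss, prune

11 AABB tests over nodes [0, 3, 7, 1, 9, 11, 5, 10, 12, 6, 8]; 3 leaves entered; closest miss.

== RESULT ==
[0, 3, 7, 1, 9, 11, 5, 10, 12, 6, 8]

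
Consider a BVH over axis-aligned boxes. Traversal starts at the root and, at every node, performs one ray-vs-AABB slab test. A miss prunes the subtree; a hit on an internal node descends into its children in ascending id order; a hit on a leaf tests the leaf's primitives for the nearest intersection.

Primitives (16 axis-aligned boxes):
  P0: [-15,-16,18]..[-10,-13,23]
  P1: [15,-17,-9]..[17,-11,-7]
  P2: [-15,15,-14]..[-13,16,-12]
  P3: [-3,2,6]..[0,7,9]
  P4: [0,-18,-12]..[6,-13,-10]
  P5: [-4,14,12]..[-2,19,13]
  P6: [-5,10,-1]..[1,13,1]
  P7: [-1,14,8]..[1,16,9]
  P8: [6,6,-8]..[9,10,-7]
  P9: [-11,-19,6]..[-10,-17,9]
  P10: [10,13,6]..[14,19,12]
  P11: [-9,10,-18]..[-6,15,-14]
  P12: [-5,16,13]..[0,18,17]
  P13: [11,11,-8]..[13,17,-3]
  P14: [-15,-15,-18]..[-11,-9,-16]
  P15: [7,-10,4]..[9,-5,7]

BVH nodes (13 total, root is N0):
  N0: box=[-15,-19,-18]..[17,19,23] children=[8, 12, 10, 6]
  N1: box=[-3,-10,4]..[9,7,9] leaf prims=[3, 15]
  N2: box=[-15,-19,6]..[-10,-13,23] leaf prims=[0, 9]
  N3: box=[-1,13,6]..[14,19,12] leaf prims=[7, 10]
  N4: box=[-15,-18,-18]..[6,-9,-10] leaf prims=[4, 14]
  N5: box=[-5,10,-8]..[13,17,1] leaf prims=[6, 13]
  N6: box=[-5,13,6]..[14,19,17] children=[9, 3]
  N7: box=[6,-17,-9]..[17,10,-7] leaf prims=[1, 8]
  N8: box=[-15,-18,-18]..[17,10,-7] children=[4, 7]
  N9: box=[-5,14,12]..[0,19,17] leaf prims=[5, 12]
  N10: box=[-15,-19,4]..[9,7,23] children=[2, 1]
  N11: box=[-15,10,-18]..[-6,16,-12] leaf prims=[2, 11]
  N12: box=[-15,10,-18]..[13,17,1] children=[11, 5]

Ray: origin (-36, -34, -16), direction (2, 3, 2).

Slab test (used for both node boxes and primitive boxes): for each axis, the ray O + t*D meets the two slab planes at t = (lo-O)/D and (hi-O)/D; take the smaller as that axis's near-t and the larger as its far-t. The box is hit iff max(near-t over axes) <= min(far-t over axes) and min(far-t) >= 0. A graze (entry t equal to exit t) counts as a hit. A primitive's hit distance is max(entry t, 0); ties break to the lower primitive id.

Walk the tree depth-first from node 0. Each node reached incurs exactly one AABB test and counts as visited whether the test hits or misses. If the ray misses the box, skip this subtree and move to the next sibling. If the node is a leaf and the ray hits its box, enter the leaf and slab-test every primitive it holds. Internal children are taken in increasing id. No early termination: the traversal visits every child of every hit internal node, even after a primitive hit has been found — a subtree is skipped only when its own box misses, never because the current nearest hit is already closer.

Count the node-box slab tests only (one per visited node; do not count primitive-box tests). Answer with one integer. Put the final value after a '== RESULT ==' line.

Trace the traversal:
N0 x:[21/2,53/2] y:[5,53/3] z:[-1,39/2] -> hit [21/2,53/3], descend [6, 8, 10, 12]
  N6 x:[31/2,25] y:[47/3,53/3] z:[11,33/2] -> hit [47/3,33/2], descend [3, 9]
    N3 x:[35/2,25] y:[47/3,53/3] z:[11,14] -> miss, prune
    N9 x:[31/2,18] y:[16,53/3] z:[14,33/2] -> hit [16,33/2] leaf, test {P5(miss), P12(miss)}
  N8 x:[21/2,53/2] y:[16/3,44/3] z:[-1,9/2] -> miss, prune
  N10 x:[21/2,45/2] y:[5,41/3] z:[10,39/2] -> hit [21/2,41/3], descend [1, 2]
    N1 x:[33/2,45/2] y:[8,41/3] z:[10,25/2] -> miss, prune
    N2 x:[21/2,13] y:[5,7] z:[11,39/2] -> miss, prune
  N12 x:[21/2,49/2] y:[44/3,17] z:[-1,17/2] -> miss, prune

order=[0, 6, 3, 9, 8, 10, 1, 2, 12]  |boxes|=9  |leaves|=1  hit=miss

== RESULT ==
9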